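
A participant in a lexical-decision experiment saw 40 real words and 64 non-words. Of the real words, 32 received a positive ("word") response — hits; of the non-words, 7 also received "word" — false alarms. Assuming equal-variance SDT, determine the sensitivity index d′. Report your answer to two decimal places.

d′ = 2.07

H = 32/40 = 0.8000
FA = 7/64 = 0.1094
Φ⁻¹(H) = Φ⁻¹(0.8000) = 0.842
Φ⁻¹(FA) = Φ⁻¹(0.1094) = -1.230
d' = z(H) − z(FA) = 0.842 − (-1.230) = 2.072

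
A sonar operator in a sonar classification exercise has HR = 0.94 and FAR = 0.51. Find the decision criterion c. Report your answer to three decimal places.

c = -0.790

z(H) = z(0.94) = 1.5548
z(FA) = z(0.51) = 0.0251
c = −½·[z(H) + z(FA)] = −0.5 × (1.5548 + 0.0251) = -0.78995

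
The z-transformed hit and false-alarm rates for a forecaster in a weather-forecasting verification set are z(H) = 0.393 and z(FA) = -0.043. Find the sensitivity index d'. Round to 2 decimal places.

d' = z(H) − z(FA) = 0.393 − (-0.043) = 0.436

d' = 0.44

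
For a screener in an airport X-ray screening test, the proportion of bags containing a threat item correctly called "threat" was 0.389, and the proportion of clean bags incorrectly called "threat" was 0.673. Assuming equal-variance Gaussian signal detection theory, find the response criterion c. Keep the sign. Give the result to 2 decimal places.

z(H) = z(0.389) = -0.2819
z(FA) = z(0.673) = 0.4482
c = −½·[z(H) + z(FA)] = −0.5 × (-0.2819 + 0.4482) = -0.08315
c < 0: the screener has a liberal response bias.

c = -0.08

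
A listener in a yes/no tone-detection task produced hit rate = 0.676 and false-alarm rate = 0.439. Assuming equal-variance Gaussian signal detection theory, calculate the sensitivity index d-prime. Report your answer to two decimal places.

Φ⁻¹(H) = Φ⁻¹(0.676) = 0.457
Φ⁻¹(FA) = Φ⁻¹(0.439) = -0.154
d' = z(H) − z(FA) = 0.457 − (-0.154) = 0.611

d-prime = 0.61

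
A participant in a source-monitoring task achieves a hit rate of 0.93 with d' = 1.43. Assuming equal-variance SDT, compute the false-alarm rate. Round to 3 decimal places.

false-alarm rate = 0.518

z(hit rate) = z(0.93) = 1.4758
z(FA) = z(H) − d' = 1.4758 − 1.43 = 0.0458
false-alarm rate = Φ(0.0458) = 0.5183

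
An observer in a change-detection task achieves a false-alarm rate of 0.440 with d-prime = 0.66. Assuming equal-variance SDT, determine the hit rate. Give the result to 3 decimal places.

hit rate = 0.695

z(false-alarm rate) = z(0.440) = -0.1510
z(H) = z(FA) + d' = -0.1510 + 0.66 = 0.5090
hit rate = Φ(0.5090) = 0.6946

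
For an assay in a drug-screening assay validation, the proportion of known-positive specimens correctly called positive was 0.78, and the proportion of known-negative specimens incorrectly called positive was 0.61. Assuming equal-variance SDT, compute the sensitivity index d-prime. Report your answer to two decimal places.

d-prime = 0.49

z(0.78) = 0.7722, z(0.61) = 0.2793
d' = z(H) − z(FA) = 0.7722 − 0.2793 = 0.4929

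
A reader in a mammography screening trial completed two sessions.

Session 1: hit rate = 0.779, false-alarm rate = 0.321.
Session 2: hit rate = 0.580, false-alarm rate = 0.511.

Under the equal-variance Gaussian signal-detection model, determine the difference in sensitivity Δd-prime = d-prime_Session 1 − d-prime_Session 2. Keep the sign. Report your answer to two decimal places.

Session 1: z(0.779) = 0.769, z(0.321) = -0.465, d' = 1.234
Session 2: z(0.580) = 0.202, z(0.511) = 0.028, d' = 0.174
Δd' = d'_Session 1 − d'_Session 2 = 1.234 − 0.174 = 1.060
Session 1 has the higher sensitivity.

Δd-prime = 1.06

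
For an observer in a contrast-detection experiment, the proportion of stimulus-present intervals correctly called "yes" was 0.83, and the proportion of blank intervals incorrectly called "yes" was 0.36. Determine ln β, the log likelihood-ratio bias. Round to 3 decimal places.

ln β = -0.391

Φ⁻¹(H) = 0.9542
Φ⁻¹(FA) = -0.3585
ln β = −½·[z(H)² − z(FA)²] = −0.5 × (0.9105 − 0.1285) = -0.3910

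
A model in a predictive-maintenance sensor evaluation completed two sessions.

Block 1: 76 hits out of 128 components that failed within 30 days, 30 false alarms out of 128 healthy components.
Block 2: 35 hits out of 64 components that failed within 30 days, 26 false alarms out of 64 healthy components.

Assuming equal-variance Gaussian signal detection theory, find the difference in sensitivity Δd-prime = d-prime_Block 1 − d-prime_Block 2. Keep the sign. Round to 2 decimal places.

Block 1: z(0.5938) = 0.237, z(0.2344) = -0.724, d' = 0.961
Block 2: z(0.5469) = 0.118, z(0.4062) = -0.237, d' = 0.355
Δd' = d'_Block 1 − d'_Block 2 = 0.961 − 0.355 = 0.606
Block 1 has the higher sensitivity.

Δd-prime = 0.61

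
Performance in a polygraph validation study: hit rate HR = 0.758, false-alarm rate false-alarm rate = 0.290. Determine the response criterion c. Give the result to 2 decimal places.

c = -0.07

z(H) = z(0.758) = 0.700
z(FA) = z(0.290) = -0.553
c = −½·[z(H) + z(FA)] = −0.5 × (0.700 + (-0.553)) = -0.0735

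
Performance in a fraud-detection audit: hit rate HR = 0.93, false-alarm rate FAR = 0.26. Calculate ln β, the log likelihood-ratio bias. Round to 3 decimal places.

ln β = -0.882

Φ⁻¹(H) = Φ⁻¹(0.93) = 1.4758
Φ⁻¹(FA) = Φ⁻¹(0.26) = -0.6433
ln β = −½·[z(H)² − z(FA)²] = −0.5 × (2.1780 − 0.4138) = -0.8821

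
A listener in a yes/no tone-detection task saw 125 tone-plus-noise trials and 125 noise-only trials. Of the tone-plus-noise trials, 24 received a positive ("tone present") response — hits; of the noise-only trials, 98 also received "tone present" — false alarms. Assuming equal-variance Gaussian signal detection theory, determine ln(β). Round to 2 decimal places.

H = 24/125 = 0.1920
FA = 98/125 = 0.7840
z(0.1920) = -0.871, z(0.7840) = 0.786
ln β = −½·[z(H)² − z(FA)²] = −0.5 × (0.759 − 0.618) = -0.0705

ln β = -0.07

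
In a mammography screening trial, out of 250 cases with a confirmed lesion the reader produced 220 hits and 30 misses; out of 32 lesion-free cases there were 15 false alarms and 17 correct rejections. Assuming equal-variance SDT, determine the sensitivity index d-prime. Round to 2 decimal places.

H = 220/250 = 0.8800
FA = 15/32 = 0.4688
Φ⁻¹(H) = 1.175
Φ⁻¹(FA) = -0.078
d' = z(H) − z(FA) = 1.175 − (-0.078) = 1.253

d-prime = 1.25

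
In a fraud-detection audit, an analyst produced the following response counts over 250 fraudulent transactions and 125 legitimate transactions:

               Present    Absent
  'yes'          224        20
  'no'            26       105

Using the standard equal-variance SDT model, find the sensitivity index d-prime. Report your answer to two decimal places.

H = 224/250 = 0.8960
FA = 20/125 = 0.1600
z(H) = z(0.8960) = 1.259
z(FA) = z(0.1600) = -0.994
d' = z(H) − z(FA) = 1.259 − (-0.994) = 2.253

d-prime = 2.25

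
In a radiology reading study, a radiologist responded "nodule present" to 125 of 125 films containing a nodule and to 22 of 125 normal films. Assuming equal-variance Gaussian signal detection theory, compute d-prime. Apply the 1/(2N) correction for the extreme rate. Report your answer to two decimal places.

The hit rate is 125/125 = 1, so apply the 1/(2N) correction: H → 1 − 1/(2·125) = 0.99600.
z(H) = z(0.99600) = 2.652
z(FA) = z(0.17600) = -0.931
d' = 2.652 − (-0.931) = 3.583

d-prime = 3.58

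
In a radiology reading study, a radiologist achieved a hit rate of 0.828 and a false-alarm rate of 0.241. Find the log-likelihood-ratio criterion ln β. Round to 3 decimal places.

z(H) = z(0.828) = 0.9463
z(FA) = z(0.241) = -0.7031
ln β = −½·[z(H)² − z(FA)²] = −0.5 × (0.8955 − 0.4943) = -0.2006

ln β = -0.201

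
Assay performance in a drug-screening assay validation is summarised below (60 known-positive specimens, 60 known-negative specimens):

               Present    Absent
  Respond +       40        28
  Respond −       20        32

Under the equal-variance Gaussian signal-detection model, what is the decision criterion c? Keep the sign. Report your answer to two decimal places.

H = 40/60 = 0.6667
FA = 28/60 = 0.4667
z(H) = 0.431
z(FA) = -0.084
c = −½·[z(H) + z(FA)] = −0.5 × (0.431 + (-0.084)) = -0.1735
c < 0: the assay has a liberal response bias.

c = -0.17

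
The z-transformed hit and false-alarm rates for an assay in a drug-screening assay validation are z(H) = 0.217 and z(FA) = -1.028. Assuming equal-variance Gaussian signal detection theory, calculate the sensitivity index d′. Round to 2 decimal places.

d' = z(H) − z(FA) = 0.217 − (-1.028) = 1.245

d′ = 1.25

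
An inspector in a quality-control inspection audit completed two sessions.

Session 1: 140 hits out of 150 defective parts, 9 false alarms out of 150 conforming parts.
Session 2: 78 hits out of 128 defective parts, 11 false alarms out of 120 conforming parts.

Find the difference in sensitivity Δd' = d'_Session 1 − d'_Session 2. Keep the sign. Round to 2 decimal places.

Session 1: z(0.9333) = 1.501, z(0.0600) = -1.555, d' = 3.056
Session 2: z(0.6094) = 0.278, z(0.0917) = -1.330, d' = 1.608
Δd' = d'_Session 1 − d'_Session 2 = 3.056 − 1.608 = 1.448
Session 1 has the higher sensitivity.

Δd' = 1.45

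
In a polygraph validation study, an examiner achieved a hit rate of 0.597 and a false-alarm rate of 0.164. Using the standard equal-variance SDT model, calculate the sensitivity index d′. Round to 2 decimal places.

d′ = 1.22

z(0.597) = 0.2456, z(0.164) = -0.9782
d' = z(H) − z(FA) = 0.2456 − (-0.9782) = 1.2238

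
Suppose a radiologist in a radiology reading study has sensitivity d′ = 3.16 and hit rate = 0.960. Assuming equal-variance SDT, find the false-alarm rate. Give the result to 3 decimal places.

z(hit rate) = z(0.960) = 1.7507
z(FA) = z(H) − d' = 1.7507 − 3.16 = -1.4093
false-alarm rate = Φ(-1.4093) = 0.0794

false-alarm rate = 0.079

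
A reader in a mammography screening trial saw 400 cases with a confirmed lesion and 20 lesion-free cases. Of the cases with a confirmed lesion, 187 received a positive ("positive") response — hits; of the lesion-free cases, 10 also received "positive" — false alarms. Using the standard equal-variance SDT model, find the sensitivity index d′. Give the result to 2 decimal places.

H = 187/400 = 0.4675
FA = 10/20 = 0.5000
z(H) = z(0.4675) = -0.082
z(FA) = z(0.5000) = 0.000
d' = z(H) − z(FA) = -0.082 − 0.000 = -0.082

d′ = -0.08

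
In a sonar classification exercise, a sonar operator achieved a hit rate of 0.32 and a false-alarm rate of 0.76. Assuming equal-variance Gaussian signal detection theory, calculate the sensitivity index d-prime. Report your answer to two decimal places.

d-prime = -1.17

z(H) = -0.4677
z(FA) = 0.7063
d' = z(H) − z(FA) = -0.4677 − 0.7063 = -1.1740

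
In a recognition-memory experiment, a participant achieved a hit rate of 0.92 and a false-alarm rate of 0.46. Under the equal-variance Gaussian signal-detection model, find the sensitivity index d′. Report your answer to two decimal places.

d′ = 1.51

Φ⁻¹(H) = Φ⁻¹(0.92) = 1.405
Φ⁻¹(FA) = Φ⁻¹(0.46) = -0.100
d' = z(H) − z(FA) = 1.405 − (-0.100) = 1.505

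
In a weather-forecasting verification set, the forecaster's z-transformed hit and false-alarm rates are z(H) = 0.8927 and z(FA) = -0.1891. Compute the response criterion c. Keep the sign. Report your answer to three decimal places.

c = -0.352

c = −½·[z(H) + z(FA)] = −½·(0.8927 + (-0.1891)) = -0.3518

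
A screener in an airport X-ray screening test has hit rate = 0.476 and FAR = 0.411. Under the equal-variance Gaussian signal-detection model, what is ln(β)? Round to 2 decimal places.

ln β = 0.02

z(0.476) = -0.060, z(0.411) = -0.225
ln β = −½·[z(H)² − z(FA)²] = −0.5 × (0.004 − 0.051) = 0.0235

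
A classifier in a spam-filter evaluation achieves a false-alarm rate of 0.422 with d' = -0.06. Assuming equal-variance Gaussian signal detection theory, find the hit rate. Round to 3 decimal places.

z(false-alarm rate) = z(0.422) = -0.1968
z(H) = z(FA) + d' = -0.1968 + (-0.06) = -0.2568
hit rate = Φ(-0.2568) = 0.3987

hit rate = 0.399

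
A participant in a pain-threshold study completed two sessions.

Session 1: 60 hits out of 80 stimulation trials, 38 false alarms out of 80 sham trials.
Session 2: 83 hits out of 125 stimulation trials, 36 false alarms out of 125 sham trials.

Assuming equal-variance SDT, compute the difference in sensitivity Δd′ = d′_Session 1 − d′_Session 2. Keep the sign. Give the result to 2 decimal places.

Session 1: z(0.7500) = 0.674, z(0.4750) = -0.063, d' = 0.737
Session 2: z(0.6640) = 0.423, z(0.2880) = -0.559, d' = 0.982
Δd' = d'_Session 1 − d'_Session 2 = 0.737 − 0.982 = -0.245
Session 2 has the higher sensitivity.

Δd′ = -0.25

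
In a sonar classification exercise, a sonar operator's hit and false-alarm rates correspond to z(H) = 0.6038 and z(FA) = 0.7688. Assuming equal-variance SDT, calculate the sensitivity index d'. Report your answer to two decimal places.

d' = z(H) − z(FA) = 0.6038 − 0.7688 = -0.1650

d' = -0.17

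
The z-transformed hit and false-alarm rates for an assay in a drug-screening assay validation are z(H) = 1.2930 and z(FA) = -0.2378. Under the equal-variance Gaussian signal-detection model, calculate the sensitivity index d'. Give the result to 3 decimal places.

d' = z(H) − z(FA) = 1.2930 − (-0.2378) = 1.5308

d' = 1.531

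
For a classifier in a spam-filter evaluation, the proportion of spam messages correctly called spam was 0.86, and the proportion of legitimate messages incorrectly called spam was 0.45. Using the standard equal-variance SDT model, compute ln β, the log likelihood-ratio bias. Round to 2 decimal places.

ln β = -0.58

Φ⁻¹(H) = Φ⁻¹(0.86) = 1.080
Φ⁻¹(FA) = Φ⁻¹(0.45) = -0.126
ln β = −½·[z(H)² − z(FA)²] = −0.5 × (1.166 − 0.016) = -0.575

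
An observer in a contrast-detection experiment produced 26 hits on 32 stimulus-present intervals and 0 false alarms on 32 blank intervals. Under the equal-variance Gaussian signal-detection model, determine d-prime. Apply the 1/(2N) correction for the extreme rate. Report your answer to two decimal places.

The false-alarm rate is 0/32 = 0, so apply the 1/(2N) correction: FA → 1/(2·32) = 0.01562.
z(H) = z(0.81250) = 0.887
z(FA) = z(0.01562) = -2.154
d' = 0.887 − (-2.154) = 3.041

d-prime = 3.04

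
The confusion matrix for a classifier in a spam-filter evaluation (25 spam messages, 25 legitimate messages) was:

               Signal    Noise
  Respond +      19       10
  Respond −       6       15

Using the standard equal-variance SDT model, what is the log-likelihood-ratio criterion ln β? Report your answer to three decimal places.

H = 19/25 = 0.7600
FA = 10/25 = 0.4000
z(0.7600) = 0.7063, z(0.4000) = -0.2533
ln β = −½·[z(H)² − z(FA)²] = −0.5 × (0.4989 − 0.0642) = -0.21735

ln β = -0.217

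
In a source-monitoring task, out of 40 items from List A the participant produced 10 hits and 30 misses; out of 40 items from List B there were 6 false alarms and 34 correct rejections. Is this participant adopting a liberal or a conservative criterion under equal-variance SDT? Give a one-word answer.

z(H) = -0.674, z(FA) = -1.036
c = −½·(z(H) + z(FA)) = 0.855
c > 0 → conservative criterion (biased toward responding “no”).

conservative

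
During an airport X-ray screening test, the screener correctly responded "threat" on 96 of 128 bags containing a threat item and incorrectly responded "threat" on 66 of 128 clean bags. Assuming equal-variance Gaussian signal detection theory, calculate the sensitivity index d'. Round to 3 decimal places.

H = 96/128 = 0.7500
FA = 66/128 = 0.5156
z(0.7500) = 0.6745, z(0.5156) = 0.0391
d' = z(H) − z(FA) = 0.6745 − 0.0391 = 0.6354

d' = 0.635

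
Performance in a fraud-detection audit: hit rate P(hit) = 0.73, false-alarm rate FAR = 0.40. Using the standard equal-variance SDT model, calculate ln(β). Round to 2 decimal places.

ln β = -0.16

z(0.73) = 0.613, z(0.40) = -0.253
ln β = −½·[z(H)² − z(FA)²] = −0.5 × (0.376 − 0.064) = -0.156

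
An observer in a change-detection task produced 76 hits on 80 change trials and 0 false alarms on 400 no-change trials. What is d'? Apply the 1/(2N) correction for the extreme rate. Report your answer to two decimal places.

d' = 4.67

The false-alarm rate is 0/400 = 0, so apply the 1/(2N) correction: FA → 1/(2·400) = 0.00125.
z(H) = z(0.95000) = 1.645
z(FA) = z(0.00125) = -3.023
d' = 1.645 − (-3.023) = 4.668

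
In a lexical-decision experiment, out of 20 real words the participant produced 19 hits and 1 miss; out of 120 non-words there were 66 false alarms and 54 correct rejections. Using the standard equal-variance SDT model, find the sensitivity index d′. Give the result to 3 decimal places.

d′ = 1.519

H = 19/20 = 0.9500
FA = 66/120 = 0.5500
z(H) = z(0.9500) = 1.6449
z(FA) = z(0.5500) = 0.1257
d' = z(H) − z(FA) = 1.6449 − 0.1257 = 1.5192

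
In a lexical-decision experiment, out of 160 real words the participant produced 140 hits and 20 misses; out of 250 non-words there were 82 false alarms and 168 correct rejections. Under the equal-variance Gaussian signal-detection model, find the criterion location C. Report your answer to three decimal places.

C = -0.352

H = 140/160 = 0.8750
FA = 82/250 = 0.3280
z(0.8750) = 1.1503, z(0.3280) = -0.4454
c = −½·[z(H) + z(FA)] = −0.5 × (1.1503 + (-0.4454)) = -0.35245
c < 0: the participant has a liberal response bias.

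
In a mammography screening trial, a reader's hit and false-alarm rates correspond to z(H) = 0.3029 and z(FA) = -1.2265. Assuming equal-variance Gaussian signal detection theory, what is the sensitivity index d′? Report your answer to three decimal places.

d' = z(H) − z(FA) = 0.3029 − (-1.2265) = 1.5294

d′ = 1.529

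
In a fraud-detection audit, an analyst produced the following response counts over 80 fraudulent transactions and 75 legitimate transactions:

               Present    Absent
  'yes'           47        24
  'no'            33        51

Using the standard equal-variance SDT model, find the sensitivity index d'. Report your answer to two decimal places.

d' = 0.69

H = 47/80 = 0.5875
FA = 24/75 = 0.3200
Φ⁻¹(H) = 0.221
Φ⁻¹(FA) = -0.468
d' = z(H) − z(FA) = 0.221 − (-0.468) = 0.689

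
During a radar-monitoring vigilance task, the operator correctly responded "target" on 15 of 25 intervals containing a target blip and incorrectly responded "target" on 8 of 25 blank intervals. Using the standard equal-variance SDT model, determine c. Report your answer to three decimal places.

H = 15/25 = 0.6000
FA = 8/25 = 0.3200
z(0.6000) = 0.2533, z(0.3200) = -0.4677
c = −½·[z(H) + z(FA)] = −0.5 × (0.2533 + (-0.4677)) = 0.1072

c = 0.107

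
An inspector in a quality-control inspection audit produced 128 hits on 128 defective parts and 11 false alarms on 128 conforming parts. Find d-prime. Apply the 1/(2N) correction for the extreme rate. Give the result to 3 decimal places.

The hit rate is 128/128 = 1, so apply the 1/(2N) correction: H → 1 − 1/(2·128) = 0.99609.
z(H) = z(0.99609) = 2.6597
z(FA) = z(0.08594) = -1.3662
d' = 2.6597 − (-1.3662) = 4.0259

d-prime = 4.026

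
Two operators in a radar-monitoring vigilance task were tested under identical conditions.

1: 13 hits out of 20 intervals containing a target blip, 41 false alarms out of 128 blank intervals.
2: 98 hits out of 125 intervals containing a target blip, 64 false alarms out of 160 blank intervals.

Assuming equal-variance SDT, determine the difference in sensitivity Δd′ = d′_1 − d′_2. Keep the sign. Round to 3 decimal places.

1: z(0.6500) = 0.3853, z(0.3203) = -0.4669, d' = 0.8522
2: z(0.7840) = 0.7858, z(0.4000) = -0.2533, d' = 1.0391
Δd' = d'_1 − d'_2 = 0.8522 − 1.0391 = -0.1869
2 has the higher sensitivity.

Δd′ = -0.187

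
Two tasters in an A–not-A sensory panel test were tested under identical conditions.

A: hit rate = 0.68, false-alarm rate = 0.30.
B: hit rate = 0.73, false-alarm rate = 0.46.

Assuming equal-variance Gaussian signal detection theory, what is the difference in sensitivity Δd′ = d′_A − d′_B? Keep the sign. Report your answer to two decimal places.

A: z(0.68) = 0.468, z(0.30) = -0.524, d' = 0.992
B: z(0.73) = 0.613, z(0.46) = -0.100, d' = 0.713
Δd' = d'_A − d'_B = 0.992 − 0.713 = 0.279
A has the higher sensitivity.

Δd′ = 0.28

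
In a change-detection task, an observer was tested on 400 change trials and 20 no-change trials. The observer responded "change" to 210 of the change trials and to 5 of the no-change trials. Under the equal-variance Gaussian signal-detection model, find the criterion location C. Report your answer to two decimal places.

H = 210/400 = 0.5250
FA = 5/20 = 0.2500
z(H) = 0.063
z(FA) = -0.674
c = −½·[z(H) + z(FA)] = −0.5 × (0.063 + (-0.674)) = 0.3055
c > 0: the observer has a conservative response bias.

C = 0.31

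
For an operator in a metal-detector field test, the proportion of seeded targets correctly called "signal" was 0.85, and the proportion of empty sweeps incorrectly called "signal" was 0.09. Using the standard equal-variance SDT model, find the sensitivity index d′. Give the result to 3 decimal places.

d′ = 2.377

z(H) = z(0.85) = 1.0364
z(FA) = z(0.09) = -1.3408
d' = z(H) − z(FA) = 1.0364 − (-1.3408) = 2.3772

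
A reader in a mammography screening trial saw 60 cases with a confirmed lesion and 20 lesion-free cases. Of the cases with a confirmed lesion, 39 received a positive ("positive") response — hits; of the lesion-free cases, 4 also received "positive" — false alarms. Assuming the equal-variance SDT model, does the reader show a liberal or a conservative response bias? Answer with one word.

z(H) = 0.385, z(FA) = -0.842
c = −½·(z(H) + z(FA)) = 0.2285
c > 0 → conservative criterion (biased toward responding “no”).

conservative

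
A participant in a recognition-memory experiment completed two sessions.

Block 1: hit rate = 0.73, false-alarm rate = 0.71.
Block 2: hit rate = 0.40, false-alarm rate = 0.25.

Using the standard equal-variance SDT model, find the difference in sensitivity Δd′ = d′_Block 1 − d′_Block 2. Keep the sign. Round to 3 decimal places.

Δd′ = -0.362

Block 1: z(0.73) = 0.6128, z(0.71) = 0.5534, d' = 0.0594
Block 2: z(0.40) = -0.2533, z(0.25) = -0.6745, d' = 0.4212
Δd' = d'_Block 1 − d'_Block 2 = 0.0594 − 0.4212 = -0.3618
Block 2 has the higher sensitivity.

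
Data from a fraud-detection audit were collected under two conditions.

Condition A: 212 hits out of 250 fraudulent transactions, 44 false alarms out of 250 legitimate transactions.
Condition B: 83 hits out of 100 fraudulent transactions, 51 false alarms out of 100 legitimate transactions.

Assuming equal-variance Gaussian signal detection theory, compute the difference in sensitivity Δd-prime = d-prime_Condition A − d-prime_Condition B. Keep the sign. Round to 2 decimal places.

Δd-prime = 1.03

Condition A: z(0.8480) = 1.028, z(0.1760) = -0.931, d' = 1.959
Condition B: z(0.8300) = 0.954, z(0.5100) = 0.025, d' = 0.929
Δd' = d'_Condition A − d'_Condition B = 1.959 − 0.929 = 1.030
Condition A has the higher sensitivity.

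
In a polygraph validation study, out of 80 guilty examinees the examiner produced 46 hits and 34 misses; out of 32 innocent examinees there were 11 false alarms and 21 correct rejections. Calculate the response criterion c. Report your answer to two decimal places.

c = 0.11

H = 46/80 = 0.5750
FA = 11/32 = 0.3438
z(H) = z(0.5750) = 0.1891
z(FA) = z(0.3438) = -0.4021
c = −½·[z(H) + z(FA)] = −0.5 × (0.1891 + (-0.4021)) = 0.1065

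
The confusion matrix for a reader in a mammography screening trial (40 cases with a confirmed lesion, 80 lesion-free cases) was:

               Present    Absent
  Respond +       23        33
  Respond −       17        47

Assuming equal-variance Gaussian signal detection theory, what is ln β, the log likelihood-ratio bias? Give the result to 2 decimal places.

ln β = 0.01

H = 23/40 = 0.5750
FA = 33/80 = 0.4125
z(0.5750) = 0.189, z(0.4125) = -0.221
ln β = −½·[z(H)² − z(FA)²] = −0.5 × (0.036 − 0.049) = 0.0065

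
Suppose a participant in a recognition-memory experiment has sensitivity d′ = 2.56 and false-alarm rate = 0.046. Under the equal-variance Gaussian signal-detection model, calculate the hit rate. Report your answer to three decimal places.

z(false-alarm rate) = z(0.046) = -1.6849
z(H) = z(FA) + d' = -1.6849 + 2.56 = 0.8751
hit rate = Φ(0.8751) = 0.8092

hit rate = 0.809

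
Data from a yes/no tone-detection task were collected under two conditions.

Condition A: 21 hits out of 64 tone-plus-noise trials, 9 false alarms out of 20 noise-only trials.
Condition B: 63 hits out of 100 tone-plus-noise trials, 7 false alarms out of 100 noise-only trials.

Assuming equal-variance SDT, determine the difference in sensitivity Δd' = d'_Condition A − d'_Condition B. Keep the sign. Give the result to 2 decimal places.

Δd' = -2.13

Condition A: z(0.3281) = -0.445, z(0.4500) = -0.126, d' = -0.319
Condition B: z(0.6300) = 0.332, z(0.0700) = -1.476, d' = 1.808
Δd' = d'_Condition A − d'_Condition B = -0.319 − 1.808 = -2.127
Condition B has the higher sensitivity.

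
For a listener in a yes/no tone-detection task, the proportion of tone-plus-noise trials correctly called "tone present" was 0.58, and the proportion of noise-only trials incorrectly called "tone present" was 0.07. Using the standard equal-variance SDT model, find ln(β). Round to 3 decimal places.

ln β = 1.069

z(H) = z(0.58) = 0.2019
z(FA) = z(0.07) = -1.4758
ln β = −½·[z(H)² − z(FA)²] = −0.5 × (0.0408 − 2.1780) = 1.0686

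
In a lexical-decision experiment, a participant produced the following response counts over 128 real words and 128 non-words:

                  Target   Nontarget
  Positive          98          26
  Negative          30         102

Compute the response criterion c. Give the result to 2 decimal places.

c = 0.05

H = 98/128 = 0.7656
FA = 26/128 = 0.2031
z(H) = z(0.7656) = 0.7244
z(FA) = z(0.2031) = -0.8306
c = −½·[z(H) + z(FA)] = −0.5 × (0.7244 + (-0.8306)) = 0.0531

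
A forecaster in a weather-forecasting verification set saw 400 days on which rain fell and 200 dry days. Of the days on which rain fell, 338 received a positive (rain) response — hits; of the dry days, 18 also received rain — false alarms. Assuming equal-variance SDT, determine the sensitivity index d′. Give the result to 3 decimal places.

H = 338/400 = 0.8450
FA = 18/200 = 0.0900
z(H) = 1.0152
z(FA) = -1.3408
d' = z(H) − z(FA) = 1.0152 − (-1.3408) = 2.3560

d′ = 2.356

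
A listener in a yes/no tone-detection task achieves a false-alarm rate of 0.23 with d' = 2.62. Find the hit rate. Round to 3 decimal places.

hit rate = 0.970

z(false-alarm rate) = z(0.23) = -0.7388
z(H) = z(FA) + d' = -0.7388 + 2.62 = 1.8812
hit rate = Φ(1.8812) = 0.9700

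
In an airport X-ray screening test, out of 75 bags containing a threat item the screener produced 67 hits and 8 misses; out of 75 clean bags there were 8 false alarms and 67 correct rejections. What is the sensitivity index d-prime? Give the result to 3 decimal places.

H = 67/75 = 0.8933
FA = 8/75 = 0.1067
z(H) = 1.2443
z(FA) = -1.2443
d' = z(H) − z(FA) = 1.2443 − (-1.2443) = 2.4886

d-prime = 2.489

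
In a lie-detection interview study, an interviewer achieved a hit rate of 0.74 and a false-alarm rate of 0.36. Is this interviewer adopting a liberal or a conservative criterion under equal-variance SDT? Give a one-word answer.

liberal

z(H) = 0.643, z(FA) = -0.358
c = −½·(z(H) + z(FA)) = -0.1425
c < 0 → liberal criterion (biased toward responding “yes”).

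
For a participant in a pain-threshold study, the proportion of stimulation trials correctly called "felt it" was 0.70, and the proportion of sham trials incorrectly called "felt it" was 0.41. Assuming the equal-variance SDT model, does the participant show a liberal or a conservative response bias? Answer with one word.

z(H) = 0.524, z(FA) = -0.228
c = −½·(z(H) + z(FA)) = -0.148
c < 0 → liberal criterion (biased toward responding “yes”).

liberal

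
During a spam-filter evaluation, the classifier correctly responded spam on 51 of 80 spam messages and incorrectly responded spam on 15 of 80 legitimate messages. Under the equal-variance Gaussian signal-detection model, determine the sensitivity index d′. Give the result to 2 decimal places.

H = 51/80 = 0.6375
FA = 15/80 = 0.1875
z(H) = 0.3518
z(FA) = -0.8871
d' = z(H) − z(FA) = 0.3518 − (-0.8871) = 1.2389

d′ = 1.24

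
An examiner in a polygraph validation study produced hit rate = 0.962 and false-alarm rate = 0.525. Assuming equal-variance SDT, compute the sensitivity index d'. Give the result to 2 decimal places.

Φ⁻¹(H) = Φ⁻¹(0.962) = 1.7744
Φ⁻¹(FA) = Φ⁻¹(0.525) = 0.0627
d' = z(H) − z(FA) = 1.7744 − 0.0627 = 1.7117

d' = 1.71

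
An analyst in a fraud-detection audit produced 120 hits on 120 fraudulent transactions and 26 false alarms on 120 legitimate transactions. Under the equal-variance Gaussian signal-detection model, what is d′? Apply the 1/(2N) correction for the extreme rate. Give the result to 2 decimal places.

The hit rate is 120/120 = 1, so apply the 1/(2N) correction: H → 1 − 1/(2·120) = 0.99583.
z(H) = z(0.99583) = 2.638
z(FA) = z(0.21667) = -0.783
d' = 2.638 − (-0.783) = 3.421

d′ = 3.42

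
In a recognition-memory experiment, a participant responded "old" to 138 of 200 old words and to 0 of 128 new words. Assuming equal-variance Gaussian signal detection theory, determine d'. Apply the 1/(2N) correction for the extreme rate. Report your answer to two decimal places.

The false-alarm rate is 0/128 = 0, so apply the 1/(2N) correction: FA → 1/(2·128) = 0.00391.
z(H) = z(0.69000) = 0.496
z(FA) = z(0.00391) = -2.660
d' = 0.496 − (-2.660) = 3.156

d' = 3.16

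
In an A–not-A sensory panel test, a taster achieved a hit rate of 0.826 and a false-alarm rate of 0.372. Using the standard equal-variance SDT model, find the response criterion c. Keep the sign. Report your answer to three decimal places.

c = -0.306

Φ⁻¹(H) = Φ⁻¹(0.826) = 0.9385
Φ⁻¹(FA) = Φ⁻¹(0.372) = -0.3266
c = −½·[z(H) + z(FA)] = −0.5 × (0.9385 + (-0.3266)) = -0.30595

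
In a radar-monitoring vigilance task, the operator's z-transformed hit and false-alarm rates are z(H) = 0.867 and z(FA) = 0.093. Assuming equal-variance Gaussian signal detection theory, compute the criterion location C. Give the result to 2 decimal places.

C = -0.48

c = −½·[z(H) + z(FA)] = −½·(0.867 + 0.093) = -0.480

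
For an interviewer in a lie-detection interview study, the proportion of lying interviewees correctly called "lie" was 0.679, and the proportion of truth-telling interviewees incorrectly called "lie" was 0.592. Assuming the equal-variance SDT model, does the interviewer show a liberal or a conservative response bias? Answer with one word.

z(H) = 0.465, z(FA) = 0.233
c = −½·(z(H) + z(FA)) = -0.349
c < 0 → liberal criterion (biased toward responding “yes”).

liberal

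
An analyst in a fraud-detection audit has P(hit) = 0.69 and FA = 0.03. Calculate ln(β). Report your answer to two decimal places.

z(H) = z(0.69) = 0.496
z(FA) = z(0.03) = -1.881
ln β = −½·[z(H)² − z(FA)²] = −0.5 × (0.246 − 3.538) = 1.646

ln β = 1.65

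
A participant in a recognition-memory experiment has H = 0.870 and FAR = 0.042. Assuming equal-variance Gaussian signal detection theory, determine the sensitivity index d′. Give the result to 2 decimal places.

d′ = 2.85

z(0.870) = 1.126, z(0.042) = -1.728
d' = z(H) − z(FA) = 1.126 − (-1.728) = 2.854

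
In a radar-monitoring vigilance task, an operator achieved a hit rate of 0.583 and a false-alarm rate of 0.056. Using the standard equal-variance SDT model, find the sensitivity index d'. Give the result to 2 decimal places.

d' = 1.80

z(H) = z(0.583) = 0.2096
z(FA) = z(0.056) = -1.5893
d' = z(H) − z(FA) = 0.2096 − (-1.5893) = 1.7989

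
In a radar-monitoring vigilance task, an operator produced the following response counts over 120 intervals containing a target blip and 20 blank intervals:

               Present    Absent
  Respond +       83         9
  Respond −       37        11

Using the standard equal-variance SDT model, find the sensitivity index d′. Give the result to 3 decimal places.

H = 83/120 = 0.6917
FA = 9/20 = 0.4500
z(H) = z(0.6917) = 0.5007
z(FA) = z(0.4500) = -0.1257
d' = z(H) − z(FA) = 0.5007 − (-0.1257) = 0.6264

d′ = 0.626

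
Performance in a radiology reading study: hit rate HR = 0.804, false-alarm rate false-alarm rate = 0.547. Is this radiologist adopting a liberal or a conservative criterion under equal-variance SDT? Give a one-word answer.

z(H) = 0.856, z(FA) = 0.118
c = −½·(z(H) + z(FA)) = -0.487
c < 0 → liberal criterion (biased toward responding “yes”).

liberal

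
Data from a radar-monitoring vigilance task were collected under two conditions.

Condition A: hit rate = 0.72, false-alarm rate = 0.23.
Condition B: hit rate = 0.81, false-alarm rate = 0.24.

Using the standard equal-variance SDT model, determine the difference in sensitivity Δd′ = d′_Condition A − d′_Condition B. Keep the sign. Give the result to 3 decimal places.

Condition A: z(0.72) = 0.5828, z(0.23) = -0.7388, d' = 1.3216
Condition B: z(0.81) = 0.8779, z(0.24) = -0.7063, d' = 1.5842
Δd' = d'_Condition A − d'_Condition B = 1.3216 − 1.5842 = -0.2626
Condition B has the higher sensitivity.

Δd′ = -0.263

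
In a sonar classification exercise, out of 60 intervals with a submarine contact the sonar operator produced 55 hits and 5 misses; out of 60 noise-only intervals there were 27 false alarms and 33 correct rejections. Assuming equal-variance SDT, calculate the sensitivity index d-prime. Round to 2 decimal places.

H = 55/60 = 0.9167
FA = 27/60 = 0.4500
z(H) = 1.383
z(FA) = -0.126
d' = z(H) − z(FA) = 1.383 − (-0.126) = 1.509

d-prime = 1.51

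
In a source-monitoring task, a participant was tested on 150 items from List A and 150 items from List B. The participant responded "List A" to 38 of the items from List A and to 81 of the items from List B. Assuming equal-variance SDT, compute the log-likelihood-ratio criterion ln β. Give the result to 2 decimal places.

H = 38/150 = 0.2533
FA = 81/150 = 0.5400
Φ⁻¹(H) = -0.664
Φ⁻¹(FA) = 0.100
ln β = −½·[z(H)² − z(FA)²] = −0.5 × (0.441 − 0.010) = -0.2155

ln β = -0.22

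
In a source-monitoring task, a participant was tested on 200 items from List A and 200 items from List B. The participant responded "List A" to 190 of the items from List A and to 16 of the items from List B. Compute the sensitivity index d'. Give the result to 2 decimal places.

H = 190/200 = 0.9500
FA = 16/200 = 0.0800
z(H) = z(0.9500) = 1.645
z(FA) = z(0.0800) = -1.405
d' = z(H) − z(FA) = 1.645 − (-1.405) = 3.050

d' = 3.05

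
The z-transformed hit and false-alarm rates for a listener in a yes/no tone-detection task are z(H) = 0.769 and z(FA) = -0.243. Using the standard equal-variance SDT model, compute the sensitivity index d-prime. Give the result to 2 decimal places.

d' = z(H) − z(FA) = 0.769 − (-0.243) = 1.012

d-prime = 1.01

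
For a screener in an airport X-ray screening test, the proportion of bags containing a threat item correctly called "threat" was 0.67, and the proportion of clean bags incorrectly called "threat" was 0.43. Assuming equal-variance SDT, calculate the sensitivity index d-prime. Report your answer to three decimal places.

d-prime = 0.616

Φ⁻¹(H) = Φ⁻¹(0.67) = 0.4399
Φ⁻¹(FA) = Φ⁻¹(0.43) = -0.1764
d' = z(H) − z(FA) = 0.4399 − (-0.1764) = 0.6163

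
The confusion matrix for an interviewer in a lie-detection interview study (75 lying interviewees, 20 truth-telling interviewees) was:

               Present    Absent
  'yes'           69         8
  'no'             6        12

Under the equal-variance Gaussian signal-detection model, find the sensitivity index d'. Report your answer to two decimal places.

H = 69/75 = 0.9200
FA = 8/20 = 0.4000
z(0.9200) = 1.4051, z(0.4000) = -0.2533
d' = z(H) − z(FA) = 1.4051 − (-0.2533) = 1.6584

d' = 1.66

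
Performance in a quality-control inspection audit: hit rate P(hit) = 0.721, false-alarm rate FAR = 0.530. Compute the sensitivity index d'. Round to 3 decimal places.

d' = 0.511

z(H) = z(0.721) = 0.5858
z(FA) = z(0.530) = 0.0753
d' = z(H) − z(FA) = 0.5858 − 0.0753 = 0.5105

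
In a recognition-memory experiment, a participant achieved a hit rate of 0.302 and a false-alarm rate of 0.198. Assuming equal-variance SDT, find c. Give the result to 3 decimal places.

c = 0.684

Φ⁻¹(0.302) = -0.5187, Φ⁻¹(0.198) = -0.8488
c = −½·[z(H) + z(FA)] = −0.5 × (-0.5187 + (-0.8488)) = 0.68375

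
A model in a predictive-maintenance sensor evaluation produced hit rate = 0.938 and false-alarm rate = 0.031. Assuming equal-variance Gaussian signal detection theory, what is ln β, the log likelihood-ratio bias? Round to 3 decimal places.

ln β = 0.559

Φ⁻¹(H) = Φ⁻¹(0.938) = 1.5382
Φ⁻¹(FA) = Φ⁻¹(0.031) = -1.8663
ln β = −½·[z(H)² − z(FA)²] = −0.5 × (2.3661 − 3.4831) = 0.5585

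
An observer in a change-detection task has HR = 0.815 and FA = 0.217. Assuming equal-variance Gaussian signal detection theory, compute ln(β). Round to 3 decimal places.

ln β = -0.096

Φ⁻¹(0.815) = 0.8965, Φ⁻¹(0.217) = -0.7824
ln β = −½·[z(H)² − z(FA)²] = −0.5 × (0.8037 − 0.6121) = -0.0958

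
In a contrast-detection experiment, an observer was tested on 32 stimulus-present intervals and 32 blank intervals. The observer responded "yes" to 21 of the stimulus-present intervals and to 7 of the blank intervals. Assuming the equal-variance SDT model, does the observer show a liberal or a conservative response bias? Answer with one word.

conservative

z(H) = 0.402, z(FA) = -0.776
c = −½·(z(H) + z(FA)) = 0.187
c > 0 → conservative criterion (biased toward responding “no”).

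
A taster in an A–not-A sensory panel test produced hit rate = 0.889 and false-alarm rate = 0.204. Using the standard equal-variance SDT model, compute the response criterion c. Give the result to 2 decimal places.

c = -0.20

z(H) = 1.2212
z(FA) = -0.8274
c = −½·[z(H) + z(FA)] = −0.5 × (1.2212 + (-0.8274)) = -0.1969
c < 0: the taster has a liberal response bias.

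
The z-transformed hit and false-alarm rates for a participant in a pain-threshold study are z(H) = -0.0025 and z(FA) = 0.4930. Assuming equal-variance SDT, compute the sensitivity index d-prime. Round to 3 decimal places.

d' = z(H) − z(FA) = -0.0025 − 0.4930 = -0.4955

d-prime = -0.496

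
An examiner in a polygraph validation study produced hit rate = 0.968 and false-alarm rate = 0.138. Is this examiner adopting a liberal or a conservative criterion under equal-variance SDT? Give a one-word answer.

liberal

z(H) = 1.852, z(FA) = -1.089
c = −½·(z(H) + z(FA)) = -0.3815
c < 0 → liberal criterion (biased toward responding “yes”).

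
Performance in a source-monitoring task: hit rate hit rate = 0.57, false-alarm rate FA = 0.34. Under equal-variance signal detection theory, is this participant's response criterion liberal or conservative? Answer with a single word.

conservative

z(H) = 0.176, z(FA) = -0.412
c = −½·(z(H) + z(FA)) = 0.118
c > 0 → conservative criterion (biased toward responding “no”).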